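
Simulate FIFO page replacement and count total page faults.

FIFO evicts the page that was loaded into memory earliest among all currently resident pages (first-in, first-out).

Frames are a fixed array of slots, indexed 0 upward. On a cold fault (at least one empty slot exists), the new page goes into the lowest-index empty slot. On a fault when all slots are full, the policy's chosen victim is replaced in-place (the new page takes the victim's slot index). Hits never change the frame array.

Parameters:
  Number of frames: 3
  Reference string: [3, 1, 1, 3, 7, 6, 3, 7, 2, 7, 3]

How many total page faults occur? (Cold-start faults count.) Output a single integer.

Step 0: ref 3 → FAULT, frames=[3,-,-]
Step 1: ref 1 → FAULT, frames=[3,1,-]
Step 2: ref 1 → HIT, frames=[3,1,-]
Step 3: ref 3 → HIT, frames=[3,1,-]
Step 4: ref 7 → FAULT, frames=[3,1,7]
Step 5: ref 6 → FAULT (evict 3), frames=[6,1,7]
Step 6: ref 3 → FAULT (evict 1), frames=[6,3,7]
Step 7: ref 7 → HIT, frames=[6,3,7]
Step 8: ref 2 → FAULT (evict 7), frames=[6,3,2]
Step 9: ref 7 → FAULT (evict 6), frames=[7,3,2]
Step 10: ref 3 → HIT, frames=[7,3,2]
Total faults: 7

Answer: 7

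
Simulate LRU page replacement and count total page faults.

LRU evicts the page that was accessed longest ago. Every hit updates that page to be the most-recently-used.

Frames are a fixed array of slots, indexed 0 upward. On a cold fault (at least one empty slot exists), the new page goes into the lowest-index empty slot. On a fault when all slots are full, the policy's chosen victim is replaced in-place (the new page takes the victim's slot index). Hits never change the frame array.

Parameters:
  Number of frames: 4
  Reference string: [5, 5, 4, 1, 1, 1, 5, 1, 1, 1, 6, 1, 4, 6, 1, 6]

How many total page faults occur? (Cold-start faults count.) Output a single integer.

Step 0: ref 5 → FAULT, frames=[5,-,-,-]
Step 1: ref 5 → HIT, frames=[5,-,-,-]
Step 2: ref 4 → FAULT, frames=[5,4,-,-]
Step 3: ref 1 → FAULT, frames=[5,4,1,-]
Step 4: ref 1 → HIT, frames=[5,4,1,-]
Step 5: ref 1 → HIT, frames=[5,4,1,-]
Step 6: ref 5 → HIT, frames=[5,4,1,-]
Step 7: ref 1 → HIT, frames=[5,4,1,-]
Step 8: ref 1 → HIT, frames=[5,4,1,-]
Step 9: ref 1 → HIT, frames=[5,4,1,-]
Step 10: ref 6 → FAULT, frames=[5,4,1,6]
Step 11: ref 1 → HIT, frames=[5,4,1,6]
Step 12: ref 4 → HIT, frames=[5,4,1,6]
Step 13: ref 6 → HIT, frames=[5,4,1,6]
Step 14: ref 1 → HIT, frames=[5,4,1,6]
Step 15: ref 6 → HIT, frames=[5,4,1,6]
Total faults: 4

Answer: 4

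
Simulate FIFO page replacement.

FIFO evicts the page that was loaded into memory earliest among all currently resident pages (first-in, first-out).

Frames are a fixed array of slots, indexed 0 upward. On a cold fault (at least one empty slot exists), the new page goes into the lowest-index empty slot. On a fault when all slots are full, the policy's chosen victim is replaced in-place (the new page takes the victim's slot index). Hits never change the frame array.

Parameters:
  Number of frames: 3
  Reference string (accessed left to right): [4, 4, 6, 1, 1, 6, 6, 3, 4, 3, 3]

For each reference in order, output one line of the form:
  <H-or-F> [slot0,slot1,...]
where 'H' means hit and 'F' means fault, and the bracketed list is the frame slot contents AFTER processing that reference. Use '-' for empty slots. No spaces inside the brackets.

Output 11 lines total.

F [4,-,-]
H [4,-,-]
F [4,6,-]
F [4,6,1]
H [4,6,1]
H [4,6,1]
H [4,6,1]
F [3,6,1]
F [3,4,1]
H [3,4,1]
H [3,4,1]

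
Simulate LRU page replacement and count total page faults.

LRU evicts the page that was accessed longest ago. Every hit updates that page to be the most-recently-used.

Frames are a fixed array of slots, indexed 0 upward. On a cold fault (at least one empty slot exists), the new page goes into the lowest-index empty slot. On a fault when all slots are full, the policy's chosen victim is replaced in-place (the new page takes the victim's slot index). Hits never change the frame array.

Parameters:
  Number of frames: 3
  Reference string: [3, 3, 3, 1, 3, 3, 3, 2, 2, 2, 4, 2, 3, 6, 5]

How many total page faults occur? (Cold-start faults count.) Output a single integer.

Answer: 6

Derivation:
Step 0: ref 3 → FAULT, frames=[3,-,-]
Step 1: ref 3 → HIT, frames=[3,-,-]
Step 2: ref 3 → HIT, frames=[3,-,-]
Step 3: ref 1 → FAULT, frames=[3,1,-]
Step 4: ref 3 → HIT, frames=[3,1,-]
Step 5: ref 3 → HIT, frames=[3,1,-]
Step 6: ref 3 → HIT, frames=[3,1,-]
Step 7: ref 2 → FAULT, frames=[3,1,2]
Step 8: ref 2 → HIT, frames=[3,1,2]
Step 9: ref 2 → HIT, frames=[3,1,2]
Step 10: ref 4 → FAULT (evict 1), frames=[3,4,2]
Step 11: ref 2 → HIT, frames=[3,4,2]
Step 12: ref 3 → HIT, frames=[3,4,2]
Step 13: ref 6 → FAULT (evict 4), frames=[3,6,2]
Step 14: ref 5 → FAULT (evict 2), frames=[3,6,5]
Total faults: 6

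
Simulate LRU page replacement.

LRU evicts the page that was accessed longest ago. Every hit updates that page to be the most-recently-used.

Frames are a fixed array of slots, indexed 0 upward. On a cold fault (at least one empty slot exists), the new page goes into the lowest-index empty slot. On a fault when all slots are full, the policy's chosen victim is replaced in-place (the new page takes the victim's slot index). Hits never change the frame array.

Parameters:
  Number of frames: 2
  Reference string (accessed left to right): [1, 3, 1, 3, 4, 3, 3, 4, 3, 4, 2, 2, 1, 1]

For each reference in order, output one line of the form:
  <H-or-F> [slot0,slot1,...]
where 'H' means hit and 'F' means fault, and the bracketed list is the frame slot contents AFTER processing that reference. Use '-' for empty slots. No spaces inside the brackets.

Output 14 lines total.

F [1,-]
F [1,3]
H [1,3]
H [1,3]
F [4,3]
H [4,3]
H [4,3]
H [4,3]
H [4,3]
H [4,3]
F [4,2]
H [4,2]
F [1,2]
H [1,2]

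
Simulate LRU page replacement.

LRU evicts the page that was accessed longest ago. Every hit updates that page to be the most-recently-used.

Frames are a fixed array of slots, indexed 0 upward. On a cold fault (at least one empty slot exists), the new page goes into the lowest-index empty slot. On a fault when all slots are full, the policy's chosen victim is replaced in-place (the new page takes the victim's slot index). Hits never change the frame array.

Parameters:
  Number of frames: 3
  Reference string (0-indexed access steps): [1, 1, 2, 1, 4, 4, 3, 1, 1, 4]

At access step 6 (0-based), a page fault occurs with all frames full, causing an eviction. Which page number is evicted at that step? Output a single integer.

Step 0: ref 1 -> FAULT, frames=[1,-,-]
Step 1: ref 1 -> HIT, frames=[1,-,-]
Step 2: ref 2 -> FAULT, frames=[1,2,-]
Step 3: ref 1 -> HIT, frames=[1,2,-]
Step 4: ref 4 -> FAULT, frames=[1,2,4]
Step 5: ref 4 -> HIT, frames=[1,2,4]
Step 6: ref 3 -> FAULT, evict 2, frames=[1,3,4]
At step 6: evicted page 2

Answer: 2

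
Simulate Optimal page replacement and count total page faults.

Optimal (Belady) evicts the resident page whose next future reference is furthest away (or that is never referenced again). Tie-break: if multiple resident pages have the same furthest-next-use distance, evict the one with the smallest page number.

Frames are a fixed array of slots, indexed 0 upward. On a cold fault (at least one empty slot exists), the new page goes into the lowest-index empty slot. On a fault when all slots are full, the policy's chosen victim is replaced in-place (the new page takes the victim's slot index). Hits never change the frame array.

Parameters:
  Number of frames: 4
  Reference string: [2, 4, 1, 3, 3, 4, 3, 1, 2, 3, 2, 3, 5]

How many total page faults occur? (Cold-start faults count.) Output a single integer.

Answer: 5

Derivation:
Step 0: ref 2 → FAULT, frames=[2,-,-,-]
Step 1: ref 4 → FAULT, frames=[2,4,-,-]
Step 2: ref 1 → FAULT, frames=[2,4,1,-]
Step 3: ref 3 → FAULT, frames=[2,4,1,3]
Step 4: ref 3 → HIT, frames=[2,4,1,3]
Step 5: ref 4 → HIT, frames=[2,4,1,3]
Step 6: ref 3 → HIT, frames=[2,4,1,3]
Step 7: ref 1 → HIT, frames=[2,4,1,3]
Step 8: ref 2 → HIT, frames=[2,4,1,3]
Step 9: ref 3 → HIT, frames=[2,4,1,3]
Step 10: ref 2 → HIT, frames=[2,4,1,3]
Step 11: ref 3 → HIT, frames=[2,4,1,3]
Step 12: ref 5 → FAULT (evict 1), frames=[2,4,5,3]
Total faults: 5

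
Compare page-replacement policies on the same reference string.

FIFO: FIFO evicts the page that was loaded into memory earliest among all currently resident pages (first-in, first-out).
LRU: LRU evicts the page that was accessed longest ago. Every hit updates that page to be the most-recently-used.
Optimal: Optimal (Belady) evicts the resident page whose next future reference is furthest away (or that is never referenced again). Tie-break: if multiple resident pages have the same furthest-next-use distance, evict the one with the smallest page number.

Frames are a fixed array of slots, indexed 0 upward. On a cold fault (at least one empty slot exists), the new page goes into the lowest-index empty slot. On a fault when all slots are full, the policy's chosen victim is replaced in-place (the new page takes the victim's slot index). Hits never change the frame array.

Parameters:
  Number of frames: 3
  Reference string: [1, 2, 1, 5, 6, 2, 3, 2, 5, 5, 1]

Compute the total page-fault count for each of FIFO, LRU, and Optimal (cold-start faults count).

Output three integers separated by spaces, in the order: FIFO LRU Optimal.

--- FIFO ---
  step 0: ref 1 -> FAULT, frames=[1,-,-] (faults so far: 1)
  step 1: ref 2 -> FAULT, frames=[1,2,-] (faults so far: 2)
  step 2: ref 1 -> HIT, frames=[1,2,-] (faults so far: 2)
  step 3: ref 5 -> FAULT, frames=[1,2,5] (faults so far: 3)
  step 4: ref 6 -> FAULT, evict 1, frames=[6,2,5] (faults so far: 4)
  step 5: ref 2 -> HIT, frames=[6,2,5] (faults so far: 4)
  step 6: ref 3 -> FAULT, evict 2, frames=[6,3,5] (faults so far: 5)
  step 7: ref 2 -> FAULT, evict 5, frames=[6,3,2] (faults so far: 6)
  step 8: ref 5 -> FAULT, evict 6, frames=[5,3,2] (faults so far: 7)
  step 9: ref 5 -> HIT, frames=[5,3,2] (faults so far: 7)
  step 10: ref 1 -> FAULT, evict 3, frames=[5,1,2] (faults so far: 8)
  FIFO total faults: 8
--- LRU ---
  step 0: ref 1 -> FAULT, frames=[1,-,-] (faults so far: 1)
  step 1: ref 2 -> FAULT, frames=[1,2,-] (faults so far: 2)
  step 2: ref 1 -> HIT, frames=[1,2,-] (faults so far: 2)
  step 3: ref 5 -> FAULT, frames=[1,2,5] (faults so far: 3)
  step 4: ref 6 -> FAULT, evict 2, frames=[1,6,5] (faults so far: 4)
  step 5: ref 2 -> FAULT, evict 1, frames=[2,6,5] (faults so far: 5)
  step 6: ref 3 -> FAULT, evict 5, frames=[2,6,3] (faults so far: 6)
  step 7: ref 2 -> HIT, frames=[2,6,3] (faults so far: 6)
  step 8: ref 5 -> FAULT, evict 6, frames=[2,5,3] (faults so far: 7)
  step 9: ref 5 -> HIT, frames=[2,5,3] (faults so far: 7)
  step 10: ref 1 -> FAULT, evict 3, frames=[2,5,1] (faults so far: 8)
  LRU total faults: 8
--- Optimal ---
  step 0: ref 1 -> FAULT, frames=[1,-,-] (faults so far: 1)
  step 1: ref 2 -> FAULT, frames=[1,2,-] (faults so far: 2)
  step 2: ref 1 -> HIT, frames=[1,2,-] (faults so far: 2)
  step 3: ref 5 -> FAULT, frames=[1,2,5] (faults so far: 3)
  step 4: ref 6 -> FAULT, evict 1, frames=[6,2,5] (faults so far: 4)
  step 5: ref 2 -> HIT, frames=[6,2,5] (faults so far: 4)
  step 6: ref 3 -> FAULT, evict 6, frames=[3,2,5] (faults so far: 5)
  step 7: ref 2 -> HIT, frames=[3,2,5] (faults so far: 5)
  step 8: ref 5 -> HIT, frames=[3,2,5] (faults so far: 5)
  step 9: ref 5 -> HIT, frames=[3,2,5] (faults so far: 5)
  step 10: ref 1 -> FAULT, evict 2, frames=[3,1,5] (faults so far: 6)
  Optimal total faults: 6

Answer: 8 8 6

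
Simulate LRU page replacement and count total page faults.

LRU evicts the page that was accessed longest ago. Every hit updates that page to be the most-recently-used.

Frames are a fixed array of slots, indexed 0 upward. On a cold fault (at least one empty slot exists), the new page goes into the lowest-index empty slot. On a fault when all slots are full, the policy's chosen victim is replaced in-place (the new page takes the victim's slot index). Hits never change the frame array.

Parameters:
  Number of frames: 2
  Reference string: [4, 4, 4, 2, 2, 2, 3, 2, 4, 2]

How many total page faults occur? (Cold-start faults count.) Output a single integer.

Answer: 4

Derivation:
Step 0: ref 4 → FAULT, frames=[4,-]
Step 1: ref 4 → HIT, frames=[4,-]
Step 2: ref 4 → HIT, frames=[4,-]
Step 3: ref 2 → FAULT, frames=[4,2]
Step 4: ref 2 → HIT, frames=[4,2]
Step 5: ref 2 → HIT, frames=[4,2]
Step 6: ref 3 → FAULT (evict 4), frames=[3,2]
Step 7: ref 2 → HIT, frames=[3,2]
Step 8: ref 4 → FAULT (evict 3), frames=[4,2]
Step 9: ref 2 → HIT, frames=[4,2]
Total faults: 4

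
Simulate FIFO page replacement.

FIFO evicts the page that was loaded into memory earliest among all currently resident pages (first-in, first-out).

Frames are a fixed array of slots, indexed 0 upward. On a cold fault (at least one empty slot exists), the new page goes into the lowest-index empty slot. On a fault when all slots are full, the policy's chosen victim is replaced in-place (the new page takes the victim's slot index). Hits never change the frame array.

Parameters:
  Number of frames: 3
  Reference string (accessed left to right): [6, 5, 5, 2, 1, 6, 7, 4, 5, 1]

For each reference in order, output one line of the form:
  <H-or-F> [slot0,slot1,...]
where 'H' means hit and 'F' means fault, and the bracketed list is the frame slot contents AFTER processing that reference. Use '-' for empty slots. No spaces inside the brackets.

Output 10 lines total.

F [6,-,-]
F [6,5,-]
H [6,5,-]
F [6,5,2]
F [1,5,2]
F [1,6,2]
F [1,6,7]
F [4,6,7]
F [4,5,7]
F [4,5,1]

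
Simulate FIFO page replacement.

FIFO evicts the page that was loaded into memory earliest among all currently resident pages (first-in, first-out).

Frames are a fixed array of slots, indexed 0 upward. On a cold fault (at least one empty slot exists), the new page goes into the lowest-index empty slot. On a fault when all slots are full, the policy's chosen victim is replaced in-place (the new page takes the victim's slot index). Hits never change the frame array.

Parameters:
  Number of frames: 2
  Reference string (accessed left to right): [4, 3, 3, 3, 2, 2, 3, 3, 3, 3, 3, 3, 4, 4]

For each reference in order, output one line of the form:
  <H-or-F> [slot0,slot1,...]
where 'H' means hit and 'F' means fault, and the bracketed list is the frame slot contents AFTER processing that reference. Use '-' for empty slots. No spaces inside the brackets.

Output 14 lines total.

F [4,-]
F [4,3]
H [4,3]
H [4,3]
F [2,3]
H [2,3]
H [2,3]
H [2,3]
H [2,3]
H [2,3]
H [2,3]
H [2,3]
F [2,4]
H [2,4]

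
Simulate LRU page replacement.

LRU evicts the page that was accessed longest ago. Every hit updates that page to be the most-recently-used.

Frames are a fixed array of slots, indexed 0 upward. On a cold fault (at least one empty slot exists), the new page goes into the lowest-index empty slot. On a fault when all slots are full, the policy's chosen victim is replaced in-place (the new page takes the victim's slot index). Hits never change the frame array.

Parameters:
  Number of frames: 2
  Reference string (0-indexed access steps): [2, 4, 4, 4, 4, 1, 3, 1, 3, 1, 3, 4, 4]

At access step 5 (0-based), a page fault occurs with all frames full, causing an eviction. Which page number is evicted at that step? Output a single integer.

Step 0: ref 2 -> FAULT, frames=[2,-]
Step 1: ref 4 -> FAULT, frames=[2,4]
Step 2: ref 4 -> HIT, frames=[2,4]
Step 3: ref 4 -> HIT, frames=[2,4]
Step 4: ref 4 -> HIT, frames=[2,4]
Step 5: ref 1 -> FAULT, evict 2, frames=[1,4]
At step 5: evicted page 2

Answer: 2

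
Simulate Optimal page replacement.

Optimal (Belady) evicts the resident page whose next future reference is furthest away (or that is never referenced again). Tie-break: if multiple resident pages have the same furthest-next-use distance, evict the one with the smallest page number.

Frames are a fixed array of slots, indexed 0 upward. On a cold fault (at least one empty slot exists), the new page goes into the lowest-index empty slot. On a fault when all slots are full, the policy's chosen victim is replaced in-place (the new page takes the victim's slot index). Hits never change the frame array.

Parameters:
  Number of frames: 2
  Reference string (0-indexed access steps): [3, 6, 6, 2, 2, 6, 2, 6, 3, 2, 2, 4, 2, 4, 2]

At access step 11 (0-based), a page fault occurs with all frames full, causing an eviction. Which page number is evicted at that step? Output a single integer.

Answer: 3

Derivation:
Step 0: ref 3 -> FAULT, frames=[3,-]
Step 1: ref 6 -> FAULT, frames=[3,6]
Step 2: ref 6 -> HIT, frames=[3,6]
Step 3: ref 2 -> FAULT, evict 3, frames=[2,6]
Step 4: ref 2 -> HIT, frames=[2,6]
Step 5: ref 6 -> HIT, frames=[2,6]
Step 6: ref 2 -> HIT, frames=[2,6]
Step 7: ref 6 -> HIT, frames=[2,6]
Step 8: ref 3 -> FAULT, evict 6, frames=[2,3]
Step 9: ref 2 -> HIT, frames=[2,3]
Step 10: ref 2 -> HIT, frames=[2,3]
Step 11: ref 4 -> FAULT, evict 3, frames=[2,4]
At step 11: evicted page 3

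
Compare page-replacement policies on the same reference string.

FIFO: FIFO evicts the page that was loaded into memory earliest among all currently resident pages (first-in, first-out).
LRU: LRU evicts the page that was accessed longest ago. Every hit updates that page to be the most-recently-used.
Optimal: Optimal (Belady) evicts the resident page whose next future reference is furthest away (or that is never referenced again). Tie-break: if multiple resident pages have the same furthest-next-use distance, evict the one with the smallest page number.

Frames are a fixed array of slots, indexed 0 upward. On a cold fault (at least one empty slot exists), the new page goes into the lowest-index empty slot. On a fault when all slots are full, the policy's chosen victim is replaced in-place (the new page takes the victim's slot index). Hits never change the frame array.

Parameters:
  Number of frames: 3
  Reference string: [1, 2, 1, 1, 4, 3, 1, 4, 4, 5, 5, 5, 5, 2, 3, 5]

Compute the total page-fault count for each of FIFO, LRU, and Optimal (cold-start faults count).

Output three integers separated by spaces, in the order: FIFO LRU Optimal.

--- FIFO ---
  step 0: ref 1 -> FAULT, frames=[1,-,-] (faults so far: 1)
  step 1: ref 2 -> FAULT, frames=[1,2,-] (faults so far: 2)
  step 2: ref 1 -> HIT, frames=[1,2,-] (faults so far: 2)
  step 3: ref 1 -> HIT, frames=[1,2,-] (faults so far: 2)
  step 4: ref 4 -> FAULT, frames=[1,2,4] (faults so far: 3)
  step 5: ref 3 -> FAULT, evict 1, frames=[3,2,4] (faults so far: 4)
  step 6: ref 1 -> FAULT, evict 2, frames=[3,1,4] (faults so far: 5)
  step 7: ref 4 -> HIT, frames=[3,1,4] (faults so far: 5)
  step 8: ref 4 -> HIT, frames=[3,1,4] (faults so far: 5)
  step 9: ref 5 -> FAULT, evict 4, frames=[3,1,5] (faults so far: 6)
  step 10: ref 5 -> HIT, frames=[3,1,5] (faults so far: 6)
  step 11: ref 5 -> HIT, frames=[3,1,5] (faults so far: 6)
  step 12: ref 5 -> HIT, frames=[3,1,5] (faults so far: 6)
  step 13: ref 2 -> FAULT, evict 3, frames=[2,1,5] (faults so far: 7)
  step 14: ref 3 -> FAULT, evict 1, frames=[2,3,5] (faults so far: 8)
  step 15: ref 5 -> HIT, frames=[2,3,5] (faults so far: 8)
  FIFO total faults: 8
--- LRU ---
  step 0: ref 1 -> FAULT, frames=[1,-,-] (faults so far: 1)
  step 1: ref 2 -> FAULT, frames=[1,2,-] (faults so far: 2)
  step 2: ref 1 -> HIT, frames=[1,2,-] (faults so far: 2)
  step 3: ref 1 -> HIT, frames=[1,2,-] (faults so far: 2)
  step 4: ref 4 -> FAULT, frames=[1,2,4] (faults so far: 3)
  step 5: ref 3 -> FAULT, evict 2, frames=[1,3,4] (faults so far: 4)
  step 6: ref 1 -> HIT, frames=[1,3,4] (faults so far: 4)
  step 7: ref 4 -> HIT, frames=[1,3,4] (faults so far: 4)
  step 8: ref 4 -> HIT, frames=[1,3,4] (faults so far: 4)
  step 9: ref 5 -> FAULT, evict 3, frames=[1,5,4] (faults so far: 5)
  step 10: ref 5 -> HIT, frames=[1,5,4] (faults so far: 5)
  step 11: ref 5 -> HIT, frames=[1,5,4] (faults so far: 5)
  step 12: ref 5 -> HIT, frames=[1,5,4] (faults so far: 5)
  step 13: ref 2 -> FAULT, evict 1, frames=[2,5,4] (faults so far: 6)
  step 14: ref 3 -> FAULT, evict 4, frames=[2,5,3] (faults so far: 7)
  step 15: ref 5 -> HIT, frames=[2,5,3] (faults so far: 7)
  LRU total faults: 7
--- Optimal ---
  step 0: ref 1 -> FAULT, frames=[1,-,-] (faults so far: 1)
  step 1: ref 2 -> FAULT, frames=[1,2,-] (faults so far: 2)
  step 2: ref 1 -> HIT, frames=[1,2,-] (faults so far: 2)
  step 3: ref 1 -> HIT, frames=[1,2,-] (faults so far: 2)
  step 4: ref 4 -> FAULT, frames=[1,2,4] (faults so far: 3)
  step 5: ref 3 -> FAULT, evict 2, frames=[1,3,4] (faults so far: 4)
  step 6: ref 1 -> HIT, frames=[1,3,4] (faults so far: 4)
  step 7: ref 4 -> HIT, frames=[1,3,4] (faults so far: 4)
  step 8: ref 4 -> HIT, frames=[1,3,4] (faults so far: 4)
  step 9: ref 5 -> FAULT, evict 1, frames=[5,3,4] (faults so far: 5)
  step 10: ref 5 -> HIT, frames=[5,3,4] (faults so far: 5)
  step 11: ref 5 -> HIT, frames=[5,3,4] (faults so far: 5)
  step 12: ref 5 -> HIT, frames=[5,3,4] (faults so far: 5)
  step 13: ref 2 -> FAULT, evict 4, frames=[5,3,2] (faults so far: 6)
  step 14: ref 3 -> HIT, frames=[5,3,2] (faults so far: 6)
  step 15: ref 5 -> HIT, frames=[5,3,2] (faults so far: 6)
  Optimal total faults: 6

Answer: 8 7 6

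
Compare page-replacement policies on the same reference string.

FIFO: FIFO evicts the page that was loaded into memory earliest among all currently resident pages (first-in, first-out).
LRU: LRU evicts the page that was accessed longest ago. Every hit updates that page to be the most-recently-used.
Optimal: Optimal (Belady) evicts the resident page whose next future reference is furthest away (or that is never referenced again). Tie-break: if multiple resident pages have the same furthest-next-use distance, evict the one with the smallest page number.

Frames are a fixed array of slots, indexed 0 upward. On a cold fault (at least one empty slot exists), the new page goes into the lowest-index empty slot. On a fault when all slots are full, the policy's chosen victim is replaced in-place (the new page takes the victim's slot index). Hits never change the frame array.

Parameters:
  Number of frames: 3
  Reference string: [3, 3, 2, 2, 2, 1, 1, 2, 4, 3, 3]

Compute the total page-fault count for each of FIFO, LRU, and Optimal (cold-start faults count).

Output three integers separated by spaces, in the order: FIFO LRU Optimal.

--- FIFO ---
  step 0: ref 3 -> FAULT, frames=[3,-,-] (faults so far: 1)
  step 1: ref 3 -> HIT, frames=[3,-,-] (faults so far: 1)
  step 2: ref 2 -> FAULT, frames=[3,2,-] (faults so far: 2)
  step 3: ref 2 -> HIT, frames=[3,2,-] (faults so far: 2)
  step 4: ref 2 -> HIT, frames=[3,2,-] (faults so far: 2)
  step 5: ref 1 -> FAULT, frames=[3,2,1] (faults so far: 3)
  step 6: ref 1 -> HIT, frames=[3,2,1] (faults so far: 3)
  step 7: ref 2 -> HIT, frames=[3,2,1] (faults so far: 3)
  step 8: ref 4 -> FAULT, evict 3, frames=[4,2,1] (faults so far: 4)
  step 9: ref 3 -> FAULT, evict 2, frames=[4,3,1] (faults so far: 5)
  step 10: ref 3 -> HIT, frames=[4,3,1] (faults so far: 5)
  FIFO total faults: 5
--- LRU ---
  step 0: ref 3 -> FAULT, frames=[3,-,-] (faults so far: 1)
  step 1: ref 3 -> HIT, frames=[3,-,-] (faults so far: 1)
  step 2: ref 2 -> FAULT, frames=[3,2,-] (faults so far: 2)
  step 3: ref 2 -> HIT, frames=[3,2,-] (faults so far: 2)
  step 4: ref 2 -> HIT, frames=[3,2,-] (faults so far: 2)
  step 5: ref 1 -> FAULT, frames=[3,2,1] (faults so far: 3)
  step 6: ref 1 -> HIT, frames=[3,2,1] (faults so far: 3)
  step 7: ref 2 -> HIT, frames=[3,2,1] (faults so far: 3)
  step 8: ref 4 -> FAULT, evict 3, frames=[4,2,1] (faults so far: 4)
  step 9: ref 3 -> FAULT, evict 1, frames=[4,2,3] (faults so far: 5)
  step 10: ref 3 -> HIT, frames=[4,2,3] (faults so far: 5)
  LRU total faults: 5
--- Optimal ---
  step 0: ref 3 -> FAULT, frames=[3,-,-] (faults so far: 1)
  step 1: ref 3 -> HIT, frames=[3,-,-] (faults so far: 1)
  step 2: ref 2 -> FAULT, frames=[3,2,-] (faults so far: 2)
  step 3: ref 2 -> HIT, frames=[3,2,-] (faults so far: 2)
  step 4: ref 2 -> HIT, frames=[3,2,-] (faults so far: 2)
  step 5: ref 1 -> FAULT, frames=[3,2,1] (faults so far: 3)
  step 6: ref 1 -> HIT, frames=[3,2,1] (faults so far: 3)
  step 7: ref 2 -> HIT, frames=[3,2,1] (faults so far: 3)
  step 8: ref 4 -> FAULT, evict 1, frames=[3,2,4] (faults so far: 4)
  step 9: ref 3 -> HIT, frames=[3,2,4] (faults so far: 4)
  step 10: ref 3 -> HIT, frames=[3,2,4] (faults so far: 4)
  Optimal total faults: 4

Answer: 5 5 4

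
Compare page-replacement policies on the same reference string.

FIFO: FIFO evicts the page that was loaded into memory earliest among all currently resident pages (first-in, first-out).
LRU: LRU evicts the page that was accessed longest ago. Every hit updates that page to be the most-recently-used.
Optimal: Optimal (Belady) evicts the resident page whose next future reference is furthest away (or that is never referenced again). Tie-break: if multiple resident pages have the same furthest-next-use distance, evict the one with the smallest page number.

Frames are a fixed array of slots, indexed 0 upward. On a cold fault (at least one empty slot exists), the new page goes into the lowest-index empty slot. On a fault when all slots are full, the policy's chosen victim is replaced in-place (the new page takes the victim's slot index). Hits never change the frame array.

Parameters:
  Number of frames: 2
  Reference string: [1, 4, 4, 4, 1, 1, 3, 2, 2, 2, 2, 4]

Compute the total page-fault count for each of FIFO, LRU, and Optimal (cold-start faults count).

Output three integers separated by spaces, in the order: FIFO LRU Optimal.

--- FIFO ---
  step 0: ref 1 -> FAULT, frames=[1,-] (faults so far: 1)
  step 1: ref 4 -> FAULT, frames=[1,4] (faults so far: 2)
  step 2: ref 4 -> HIT, frames=[1,4] (faults so far: 2)
  step 3: ref 4 -> HIT, frames=[1,4] (faults so far: 2)
  step 4: ref 1 -> HIT, frames=[1,4] (faults so far: 2)
  step 5: ref 1 -> HIT, frames=[1,4] (faults so far: 2)
  step 6: ref 3 -> FAULT, evict 1, frames=[3,4] (faults so far: 3)
  step 7: ref 2 -> FAULT, evict 4, frames=[3,2] (faults so far: 4)
  step 8: ref 2 -> HIT, frames=[3,2] (faults so far: 4)
  step 9: ref 2 -> HIT, frames=[3,2] (faults so far: 4)
  step 10: ref 2 -> HIT, frames=[3,2] (faults so far: 4)
  step 11: ref 4 -> FAULT, evict 3, frames=[4,2] (faults so far: 5)
  FIFO total faults: 5
--- LRU ---
  step 0: ref 1 -> FAULT, frames=[1,-] (faults so far: 1)
  step 1: ref 4 -> FAULT, frames=[1,4] (faults so far: 2)
  step 2: ref 4 -> HIT, frames=[1,4] (faults so far: 2)
  step 3: ref 4 -> HIT, frames=[1,4] (faults so far: 2)
  step 4: ref 1 -> HIT, frames=[1,4] (faults so far: 2)
  step 5: ref 1 -> HIT, frames=[1,4] (faults so far: 2)
  step 6: ref 3 -> FAULT, evict 4, frames=[1,3] (faults so far: 3)
  step 7: ref 2 -> FAULT, evict 1, frames=[2,3] (faults so far: 4)
  step 8: ref 2 -> HIT, frames=[2,3] (faults so far: 4)
  step 9: ref 2 -> HIT, frames=[2,3] (faults so far: 4)
  step 10: ref 2 -> HIT, frames=[2,3] (faults so far: 4)
  step 11: ref 4 -> FAULT, evict 3, frames=[2,4] (faults so far: 5)
  LRU total faults: 5
--- Optimal ---
  step 0: ref 1 -> FAULT, frames=[1,-] (faults so far: 1)
  step 1: ref 4 -> FAULT, frames=[1,4] (faults so far: 2)
  step 2: ref 4 -> HIT, frames=[1,4] (faults so far: 2)
  step 3: ref 4 -> HIT, frames=[1,4] (faults so far: 2)
  step 4: ref 1 -> HIT, frames=[1,4] (faults so far: 2)
  step 5: ref 1 -> HIT, frames=[1,4] (faults so far: 2)
  step 6: ref 3 -> FAULT, evict 1, frames=[3,4] (faults so far: 3)
  step 7: ref 2 -> FAULT, evict 3, frames=[2,4] (faults so far: 4)
  step 8: ref 2 -> HIT, frames=[2,4] (faults so far: 4)
  step 9: ref 2 -> HIT, frames=[2,4] (faults so far: 4)
  step 10: ref 2 -> HIT, frames=[2,4] (faults so far: 4)
  step 11: ref 4 -> HIT, frames=[2,4] (faults so far: 4)
  Optimal total faults: 4

Answer: 5 5 4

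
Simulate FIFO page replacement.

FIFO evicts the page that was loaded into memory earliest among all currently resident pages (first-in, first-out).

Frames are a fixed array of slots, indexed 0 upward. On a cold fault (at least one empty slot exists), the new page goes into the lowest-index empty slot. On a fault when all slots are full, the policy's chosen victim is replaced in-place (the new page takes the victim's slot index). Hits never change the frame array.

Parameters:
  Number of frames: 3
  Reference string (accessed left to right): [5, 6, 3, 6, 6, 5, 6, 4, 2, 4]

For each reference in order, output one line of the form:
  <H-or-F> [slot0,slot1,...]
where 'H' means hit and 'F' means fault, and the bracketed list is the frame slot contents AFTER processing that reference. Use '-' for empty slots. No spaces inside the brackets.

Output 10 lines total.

F [5,-,-]
F [5,6,-]
F [5,6,3]
H [5,6,3]
H [5,6,3]
H [5,6,3]
H [5,6,3]
F [4,6,3]
F [4,2,3]
H [4,2,3]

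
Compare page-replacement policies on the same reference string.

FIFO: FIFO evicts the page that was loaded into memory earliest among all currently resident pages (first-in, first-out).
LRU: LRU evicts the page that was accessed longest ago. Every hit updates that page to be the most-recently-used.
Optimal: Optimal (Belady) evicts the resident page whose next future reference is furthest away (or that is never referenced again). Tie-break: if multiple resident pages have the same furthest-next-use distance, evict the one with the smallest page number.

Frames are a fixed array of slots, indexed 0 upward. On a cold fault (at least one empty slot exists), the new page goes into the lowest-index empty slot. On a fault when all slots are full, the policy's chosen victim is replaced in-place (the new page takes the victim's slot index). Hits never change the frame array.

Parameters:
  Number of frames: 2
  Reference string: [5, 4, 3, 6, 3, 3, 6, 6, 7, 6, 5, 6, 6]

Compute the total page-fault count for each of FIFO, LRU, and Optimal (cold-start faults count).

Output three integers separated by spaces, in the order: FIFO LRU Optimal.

Answer: 7 6 6

Derivation:
--- FIFO ---
  step 0: ref 5 -> FAULT, frames=[5,-] (faults so far: 1)
  step 1: ref 4 -> FAULT, frames=[5,4] (faults so far: 2)
  step 2: ref 3 -> FAULT, evict 5, frames=[3,4] (faults so far: 3)
  step 3: ref 6 -> FAULT, evict 4, frames=[3,6] (faults so far: 4)
  step 4: ref 3 -> HIT, frames=[3,6] (faults so far: 4)
  step 5: ref 3 -> HIT, frames=[3,6] (faults so far: 4)
  step 6: ref 6 -> HIT, frames=[3,6] (faults so far: 4)
  step 7: ref 6 -> HIT, frames=[3,6] (faults so far: 4)
  step 8: ref 7 -> FAULT, evict 3, frames=[7,6] (faults so far: 5)
  step 9: ref 6 -> HIT, frames=[7,6] (faults so far: 5)
  step 10: ref 5 -> FAULT, evict 6, frames=[7,5] (faults so far: 6)
  step 11: ref 6 -> FAULT, evict 7, frames=[6,5] (faults so far: 7)
  step 12: ref 6 -> HIT, frames=[6,5] (faults so far: 7)
  FIFO total faults: 7
--- LRU ---
  step 0: ref 5 -> FAULT, frames=[5,-] (faults so far: 1)
  step 1: ref 4 -> FAULT, frames=[5,4] (faults so far: 2)
  step 2: ref 3 -> FAULT, evict 5, frames=[3,4] (faults so far: 3)
  step 3: ref 6 -> FAULT, evict 4, frames=[3,6] (faults so far: 4)
  step 4: ref 3 -> HIT, frames=[3,6] (faults so far: 4)
  step 5: ref 3 -> HIT, frames=[3,6] (faults so far: 4)
  step 6: ref 6 -> HIT, frames=[3,6] (faults so far: 4)
  step 7: ref 6 -> HIT, frames=[3,6] (faults so far: 4)
  step 8: ref 7 -> FAULT, evict 3, frames=[7,6] (faults so far: 5)
  step 9: ref 6 -> HIT, frames=[7,6] (faults so far: 5)
  step 10: ref 5 -> FAULT, evict 7, frames=[5,6] (faults so far: 6)
  step 11: ref 6 -> HIT, frames=[5,6] (faults so far: 6)
  step 12: ref 6 -> HIT, frames=[5,6] (faults so far: 6)
  LRU total faults: 6
--- Optimal ---
  step 0: ref 5 -> FAULT, frames=[5,-] (faults so far: 1)
  step 1: ref 4 -> FAULT, frames=[5,4] (faults so far: 2)
  step 2: ref 3 -> FAULT, evict 4, frames=[5,3] (faults so far: 3)
  step 3: ref 6 -> FAULT, evict 5, frames=[6,3] (faults so far: 4)
  step 4: ref 3 -> HIT, frames=[6,3] (faults so far: 4)
  step 5: ref 3 -> HIT, frames=[6,3] (faults so far: 4)
  step 6: ref 6 -> HIT, frames=[6,3] (faults so far: 4)
  step 7: ref 6 -> HIT, frames=[6,3] (faults so far: 4)
  step 8: ref 7 -> FAULT, evict 3, frames=[6,7] (faults so far: 5)
  step 9: ref 6 -> HIT, frames=[6,7] (faults so far: 5)
  step 10: ref 5 -> FAULT, evict 7, frames=[6,5] (faults so far: 6)
  step 11: ref 6 -> HIT, frames=[6,5] (faults so far: 6)
  step 12: ref 6 -> HIT, frames=[6,5] (faults so far: 6)
  Optimal total faults: 6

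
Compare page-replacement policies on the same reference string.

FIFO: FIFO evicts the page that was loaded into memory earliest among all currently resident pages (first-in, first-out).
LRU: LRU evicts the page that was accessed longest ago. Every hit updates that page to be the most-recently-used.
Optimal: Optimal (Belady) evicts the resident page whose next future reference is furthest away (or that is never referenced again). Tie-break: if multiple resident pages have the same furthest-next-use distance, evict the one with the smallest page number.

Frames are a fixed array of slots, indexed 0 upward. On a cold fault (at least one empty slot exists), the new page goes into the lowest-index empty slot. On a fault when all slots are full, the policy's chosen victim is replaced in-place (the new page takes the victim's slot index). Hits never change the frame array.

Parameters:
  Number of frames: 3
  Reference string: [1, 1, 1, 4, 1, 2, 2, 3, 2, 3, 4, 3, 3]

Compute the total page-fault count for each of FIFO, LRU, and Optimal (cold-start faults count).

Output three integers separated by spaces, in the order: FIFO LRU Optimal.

--- FIFO ---
  step 0: ref 1 -> FAULT, frames=[1,-,-] (faults so far: 1)
  step 1: ref 1 -> HIT, frames=[1,-,-] (faults so far: 1)
  step 2: ref 1 -> HIT, frames=[1,-,-] (faults so far: 1)
  step 3: ref 4 -> FAULT, frames=[1,4,-] (faults so far: 2)
  step 4: ref 1 -> HIT, frames=[1,4,-] (faults so far: 2)
  step 5: ref 2 -> FAULT, frames=[1,4,2] (faults so far: 3)
  step 6: ref 2 -> HIT, frames=[1,4,2] (faults so far: 3)
  step 7: ref 3 -> FAULT, evict 1, frames=[3,4,2] (faults so far: 4)
  step 8: ref 2 -> HIT, frames=[3,4,2] (faults so far: 4)
  step 9: ref 3 -> HIT, frames=[3,4,2] (faults so far: 4)
  step 10: ref 4 -> HIT, frames=[3,4,2] (faults so far: 4)
  step 11: ref 3 -> HIT, frames=[3,4,2] (faults so far: 4)
  step 12: ref 3 -> HIT, frames=[3,4,2] (faults so far: 4)
  FIFO total faults: 4
--- LRU ---
  step 0: ref 1 -> FAULT, frames=[1,-,-] (faults so far: 1)
  step 1: ref 1 -> HIT, frames=[1,-,-] (faults so far: 1)
  step 2: ref 1 -> HIT, frames=[1,-,-] (faults so far: 1)
  step 3: ref 4 -> FAULT, frames=[1,4,-] (faults so far: 2)
  step 4: ref 1 -> HIT, frames=[1,4,-] (faults so far: 2)
  step 5: ref 2 -> FAULT, frames=[1,4,2] (faults so far: 3)
  step 6: ref 2 -> HIT, frames=[1,4,2] (faults so far: 3)
  step 7: ref 3 -> FAULT, evict 4, frames=[1,3,2] (faults so far: 4)
  step 8: ref 2 -> HIT, frames=[1,3,2] (faults so far: 4)
  step 9: ref 3 -> HIT, frames=[1,3,2] (faults so far: 4)
  step 10: ref 4 -> FAULT, evict 1, frames=[4,3,2] (faults so far: 5)
  step 11: ref 3 -> HIT, frames=[4,3,2] (faults so far: 5)
  step 12: ref 3 -> HIT, frames=[4,3,2] (faults so far: 5)
  LRU total faults: 5
--- Optimal ---
  step 0: ref 1 -> FAULT, frames=[1,-,-] (faults so far: 1)
  step 1: ref 1 -> HIT, frames=[1,-,-] (faults so far: 1)
  step 2: ref 1 -> HIT, frames=[1,-,-] (faults so far: 1)
  step 3: ref 4 -> FAULT, frames=[1,4,-] (faults so far: 2)
  step 4: ref 1 -> HIT, frames=[1,4,-] (faults so far: 2)
  step 5: ref 2 -> FAULT, frames=[1,4,2] (faults so far: 3)
  step 6: ref 2 -> HIT, frames=[1,4,2] (faults so far: 3)
  step 7: ref 3 -> FAULT, evict 1, frames=[3,4,2] (faults so far: 4)
  step 8: ref 2 -> HIT, frames=[3,4,2] (faults so far: 4)
  step 9: ref 3 -> HIT, frames=[3,4,2] (faults so far: 4)
  step 10: ref 4 -> HIT, frames=[3,4,2] (faults so far: 4)
  step 11: ref 3 -> HIT, frames=[3,4,2] (faults so far: 4)
  step 12: ref 3 -> HIT, frames=[3,4,2] (faults so far: 4)
  Optimal total faults: 4

Answer: 4 5 4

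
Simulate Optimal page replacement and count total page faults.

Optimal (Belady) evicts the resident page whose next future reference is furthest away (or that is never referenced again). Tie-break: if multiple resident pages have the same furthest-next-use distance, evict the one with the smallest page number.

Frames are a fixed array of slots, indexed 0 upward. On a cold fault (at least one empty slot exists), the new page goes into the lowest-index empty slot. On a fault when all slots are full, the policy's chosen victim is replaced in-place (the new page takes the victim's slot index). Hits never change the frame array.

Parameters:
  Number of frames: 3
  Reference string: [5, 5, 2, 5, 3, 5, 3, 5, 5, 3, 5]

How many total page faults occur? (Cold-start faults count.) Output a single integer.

Step 0: ref 5 → FAULT, frames=[5,-,-]
Step 1: ref 5 → HIT, frames=[5,-,-]
Step 2: ref 2 → FAULT, frames=[5,2,-]
Step 3: ref 5 → HIT, frames=[5,2,-]
Step 4: ref 3 → FAULT, frames=[5,2,3]
Step 5: ref 5 → HIT, frames=[5,2,3]
Step 6: ref 3 → HIT, frames=[5,2,3]
Step 7: ref 5 → HIT, frames=[5,2,3]
Step 8: ref 5 → HIT, frames=[5,2,3]
Step 9: ref 3 → HIT, frames=[5,2,3]
Step 10: ref 5 → HIT, frames=[5,2,3]
Total faults: 3

Answer: 3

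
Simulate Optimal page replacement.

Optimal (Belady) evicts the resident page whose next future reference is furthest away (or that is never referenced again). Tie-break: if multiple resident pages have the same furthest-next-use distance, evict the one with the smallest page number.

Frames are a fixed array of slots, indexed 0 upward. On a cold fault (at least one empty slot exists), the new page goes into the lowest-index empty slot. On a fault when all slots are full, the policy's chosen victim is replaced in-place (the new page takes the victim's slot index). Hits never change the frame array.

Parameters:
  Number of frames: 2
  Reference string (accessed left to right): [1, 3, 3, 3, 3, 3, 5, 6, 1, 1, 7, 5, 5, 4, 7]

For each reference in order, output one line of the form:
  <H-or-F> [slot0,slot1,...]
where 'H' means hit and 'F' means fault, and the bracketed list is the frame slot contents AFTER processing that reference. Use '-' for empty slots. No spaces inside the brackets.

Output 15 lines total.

F [1,-]
F [1,3]
H [1,3]
H [1,3]
H [1,3]
H [1,3]
F [1,5]
F [1,6]
H [1,6]
H [1,6]
F [7,6]
F [7,5]
H [7,5]
F [7,4]
H [7,4]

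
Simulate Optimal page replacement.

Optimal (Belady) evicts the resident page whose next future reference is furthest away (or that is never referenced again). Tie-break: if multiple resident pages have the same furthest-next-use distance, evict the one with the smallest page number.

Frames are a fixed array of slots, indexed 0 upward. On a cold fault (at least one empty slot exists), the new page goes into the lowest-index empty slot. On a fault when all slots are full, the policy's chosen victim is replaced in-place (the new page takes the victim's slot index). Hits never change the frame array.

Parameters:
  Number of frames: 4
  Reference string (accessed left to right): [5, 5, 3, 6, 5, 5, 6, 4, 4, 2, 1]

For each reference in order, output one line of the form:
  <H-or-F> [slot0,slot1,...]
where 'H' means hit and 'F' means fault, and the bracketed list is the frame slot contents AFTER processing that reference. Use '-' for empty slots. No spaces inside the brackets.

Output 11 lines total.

F [5,-,-,-]
H [5,-,-,-]
F [5,3,-,-]
F [5,3,6,-]
H [5,3,6,-]
H [5,3,6,-]
H [5,3,6,-]
F [5,3,6,4]
H [5,3,6,4]
F [5,2,6,4]
F [5,1,6,4]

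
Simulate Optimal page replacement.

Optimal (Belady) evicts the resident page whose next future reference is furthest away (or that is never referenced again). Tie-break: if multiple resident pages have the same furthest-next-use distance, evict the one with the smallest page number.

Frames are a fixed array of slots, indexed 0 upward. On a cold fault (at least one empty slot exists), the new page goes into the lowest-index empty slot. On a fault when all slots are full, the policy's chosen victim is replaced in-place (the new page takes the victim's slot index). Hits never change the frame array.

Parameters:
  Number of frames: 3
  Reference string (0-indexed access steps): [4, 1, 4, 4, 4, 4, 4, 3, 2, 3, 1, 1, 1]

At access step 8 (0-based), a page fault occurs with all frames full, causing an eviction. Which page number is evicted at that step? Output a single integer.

Step 0: ref 4 -> FAULT, frames=[4,-,-]
Step 1: ref 1 -> FAULT, frames=[4,1,-]
Step 2: ref 4 -> HIT, frames=[4,1,-]
Step 3: ref 4 -> HIT, frames=[4,1,-]
Step 4: ref 4 -> HIT, frames=[4,1,-]
Step 5: ref 4 -> HIT, frames=[4,1,-]
Step 6: ref 4 -> HIT, frames=[4,1,-]
Step 7: ref 3 -> FAULT, frames=[4,1,3]
Step 8: ref 2 -> FAULT, evict 4, frames=[2,1,3]
At step 8: evicted page 4

Answer: 4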